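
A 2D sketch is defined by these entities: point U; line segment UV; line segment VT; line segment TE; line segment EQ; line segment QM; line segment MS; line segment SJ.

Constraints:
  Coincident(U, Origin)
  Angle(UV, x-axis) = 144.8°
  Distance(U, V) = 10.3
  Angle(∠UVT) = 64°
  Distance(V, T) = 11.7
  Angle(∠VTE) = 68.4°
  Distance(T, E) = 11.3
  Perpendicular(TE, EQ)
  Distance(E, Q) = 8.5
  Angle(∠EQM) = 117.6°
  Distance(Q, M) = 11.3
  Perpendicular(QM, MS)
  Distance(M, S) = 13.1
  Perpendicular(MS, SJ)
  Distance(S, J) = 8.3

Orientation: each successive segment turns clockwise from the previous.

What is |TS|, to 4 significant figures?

5.234

U is at the origin; UV runs at 144.8° with length 10.3, so V = (-8.417, 5.937). ∠UVT = 64.0° gives VT at 28.80° from the x-axis; with |VT| = 11.7, T = (1.836, 11.57). ∠VTE = 68.4° gives TE at -82.80° from the x-axis; with |TE| = 11.3, E = (3.252, 0.3629). The perpendicularity gives EQ at right angles to TE, so EQ runs at -172.8°; with |EQ| = 8.5, Q = (-5.181, -0.7025). ∠EQM = 117.6° gives QM at 124.8° from the x-axis; with |QM| = 11.3, M = (-11.63, 8.577). QM is perpendicular to MS, so MS runs at 34.80°; with |MS| = 13.1, S = (-0.8725, 16.05). Then |TS| = |S − T| = 5.234.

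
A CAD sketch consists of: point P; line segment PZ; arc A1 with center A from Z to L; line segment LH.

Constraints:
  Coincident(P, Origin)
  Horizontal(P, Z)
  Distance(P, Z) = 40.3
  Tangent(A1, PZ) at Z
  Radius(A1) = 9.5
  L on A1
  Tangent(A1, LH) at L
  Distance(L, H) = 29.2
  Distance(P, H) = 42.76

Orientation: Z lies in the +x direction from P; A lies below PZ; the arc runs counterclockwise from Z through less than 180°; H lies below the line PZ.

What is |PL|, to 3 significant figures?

31.9

P is at the origin; P and Z share the same y with |PZ| = 40.3 and Z on the +x side, so Z = (40.3, 0.00). The tangent condition forces AZ to be normal to PZ, so A = Z + (0, -9.5) = (40.3, -9.50). Since AL ⟂ LH (tangency), |AH| = √(9.5² + 29.2²) = 30.7 regardless of where L sits on A1. So H lies on both circle(P, 42.76) and circle(A, 30.7); the below-PZ intersection is H = (23.9, -35.5). L is the foot of the tangent from H: L = (31.1, -7.16).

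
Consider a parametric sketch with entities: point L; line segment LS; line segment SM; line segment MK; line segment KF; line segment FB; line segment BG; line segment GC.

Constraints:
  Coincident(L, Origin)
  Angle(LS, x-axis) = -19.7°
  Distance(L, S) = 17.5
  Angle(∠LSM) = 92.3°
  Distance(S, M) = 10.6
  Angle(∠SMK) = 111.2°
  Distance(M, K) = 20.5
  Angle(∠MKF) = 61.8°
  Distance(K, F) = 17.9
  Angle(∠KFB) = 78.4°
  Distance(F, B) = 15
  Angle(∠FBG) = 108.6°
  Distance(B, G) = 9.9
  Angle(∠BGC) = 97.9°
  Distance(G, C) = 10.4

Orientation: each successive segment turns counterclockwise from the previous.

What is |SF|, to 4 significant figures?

16.93

∠SMK = 111.2° gives MK at 136.8° from the x-axis; with |MK| = 20.5, K = (5.503, 17.96). ∠MKF = 61.8° gives KF at -105.0° from the x-axis; with |KF| = 17.9, F = (0.8698, 0.6721). Then |SF| = |F − S| = 16.93.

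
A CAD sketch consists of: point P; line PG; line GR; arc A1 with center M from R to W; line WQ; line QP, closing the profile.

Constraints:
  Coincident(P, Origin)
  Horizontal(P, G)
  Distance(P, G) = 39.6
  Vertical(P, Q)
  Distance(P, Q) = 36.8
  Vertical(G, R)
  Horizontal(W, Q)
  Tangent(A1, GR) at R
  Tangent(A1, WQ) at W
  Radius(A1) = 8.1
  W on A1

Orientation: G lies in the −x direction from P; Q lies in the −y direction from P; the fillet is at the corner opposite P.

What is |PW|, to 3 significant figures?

48.4

P is at the origin; PG is horizontal with |PG| = 39.6 and G on the −x side, so G = (-39.6, 0.00). PQ is vertical with |PQ| = 36.8 and Q on the −y side, so Q = (0.00, -36.8). The virtual corner opposite P is at (-39.6, -36.8). Since A1 is tangent to GR there, MR ⟂ GR and A1 meets WQ tangentially, so MW is at right angles to WQ, with radius 8.1, so the center M sits 8.1 in from both sides at M = (-31.5, -28.7). That places the tangent points at R = (-39.6, -28.7) on GR and W = (-31.5, -36.8) on WQ. Then |PW| = |W − P| = 48.4.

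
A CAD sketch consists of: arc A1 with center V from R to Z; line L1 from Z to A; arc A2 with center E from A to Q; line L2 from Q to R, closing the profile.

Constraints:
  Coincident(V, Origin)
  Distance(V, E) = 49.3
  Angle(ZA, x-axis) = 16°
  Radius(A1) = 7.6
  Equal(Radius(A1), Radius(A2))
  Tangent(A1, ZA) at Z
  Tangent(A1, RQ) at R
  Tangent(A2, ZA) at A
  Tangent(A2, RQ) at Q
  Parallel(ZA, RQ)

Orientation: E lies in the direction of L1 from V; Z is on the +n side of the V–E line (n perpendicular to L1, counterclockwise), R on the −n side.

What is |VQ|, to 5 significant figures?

49.882

Tangency of A1 to both parallel lines with radius 7.6 puts Z and R at V ± 7.6·n: Z = (-2.0948, 7.3056), R = (2.0948, -7.3056). Equal radii place A and Q the same way about E: A = E + 7.6·n = (45.295, 20.895), Q = E − 7.6·n = (49.485, 6.2833). Then |VQ| = |Q − V| = 49.882.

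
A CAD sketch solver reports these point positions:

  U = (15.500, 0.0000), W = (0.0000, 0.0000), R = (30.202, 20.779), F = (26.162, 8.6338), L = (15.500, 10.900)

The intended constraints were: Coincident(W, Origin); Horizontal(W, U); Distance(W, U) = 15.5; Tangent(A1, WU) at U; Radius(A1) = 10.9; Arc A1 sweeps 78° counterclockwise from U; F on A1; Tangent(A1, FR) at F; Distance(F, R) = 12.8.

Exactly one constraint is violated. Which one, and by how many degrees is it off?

Tangent(A1, FR) at F — off by 6.40°.

W = (0.00, 0.00) ✓; W.y = 0.00, U.y = 0.00 ✓; |WU| = 15.50 ✓; ∠(LU, UW) = 90.00° ✓; |LU| = 10.90 ✓; bearing(L→F) − bearing(L→U) = 78.00° ✓; |LF| = 10.90 ✓; ∠(LF, FR) = 96.40° ✗; |FR| = 12.80 ✓.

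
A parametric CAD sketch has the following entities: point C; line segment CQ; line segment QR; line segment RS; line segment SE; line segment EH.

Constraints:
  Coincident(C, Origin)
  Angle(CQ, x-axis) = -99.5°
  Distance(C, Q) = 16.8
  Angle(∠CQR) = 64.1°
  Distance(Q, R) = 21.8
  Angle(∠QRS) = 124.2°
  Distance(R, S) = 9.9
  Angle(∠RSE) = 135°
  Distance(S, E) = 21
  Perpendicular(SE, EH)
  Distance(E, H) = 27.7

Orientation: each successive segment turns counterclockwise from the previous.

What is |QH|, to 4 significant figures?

23.93

C is at the origin; CQ runs at -99.5° with length 16.8, so Q = (-2.773, -16.57). ∠CQR = 64.1° gives QR at 16.40° from the x-axis; with |QR| = 21.8, R = (18.14, -10.41). ∠QRS = 124.2° gives RS at 72.20° from the x-axis; with |RS| = 9.9, S = (21.17, -0.9885). ∠RSE = 135.0° gives SE at 117.2° from the x-axis; with |SE| = 21.0, E = (11.57, 17.69). The perpendicularity gives EH at right angles to SE, so EH runs at -152.8°; with |EH| = 27.7, H = (-13.07, 5.028). Then |QH| = |H − Q| = 23.93.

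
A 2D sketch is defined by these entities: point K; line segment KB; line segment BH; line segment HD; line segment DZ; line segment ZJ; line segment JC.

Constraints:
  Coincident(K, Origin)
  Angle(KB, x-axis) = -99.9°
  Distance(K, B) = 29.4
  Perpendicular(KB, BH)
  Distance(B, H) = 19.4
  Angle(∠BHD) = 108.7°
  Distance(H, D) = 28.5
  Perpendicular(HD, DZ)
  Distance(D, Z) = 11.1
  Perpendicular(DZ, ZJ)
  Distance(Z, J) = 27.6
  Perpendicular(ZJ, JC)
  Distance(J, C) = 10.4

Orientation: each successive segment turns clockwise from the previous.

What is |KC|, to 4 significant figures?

34.12

The perpendicularity gives ZJ at right angles to DZ, so ZJ runs at -81.20°; with |ZJ| = 27.6, J = (-13.33, -23.04). ZJ ⟂ JC, so JC runs at -171.2°; with |JC| = 10.4, C = (-23.61, -24.63). Then |KC| = |C − K| = 34.12.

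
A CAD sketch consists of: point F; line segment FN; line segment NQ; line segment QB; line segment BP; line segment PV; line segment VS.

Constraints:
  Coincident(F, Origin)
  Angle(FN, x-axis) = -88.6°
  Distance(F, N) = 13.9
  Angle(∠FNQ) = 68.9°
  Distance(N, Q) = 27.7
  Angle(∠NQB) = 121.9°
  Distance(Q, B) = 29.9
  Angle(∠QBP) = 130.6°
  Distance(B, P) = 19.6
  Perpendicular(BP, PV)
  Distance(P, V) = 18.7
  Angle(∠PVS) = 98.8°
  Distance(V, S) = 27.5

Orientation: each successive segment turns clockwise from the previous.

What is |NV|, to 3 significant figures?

43.2

F is at the origin; FN runs at -88.6° with length 13.9, so N = (0.340, -13.9). ∠FNQ = 68.9° gives NQ at 160° from the x-axis; with |NQ| = 27.7, Q = (-25.7, -4.56). ∠NQB = 121.9° gives QB at 102° from the x-axis; with |QB| = 29.9, B = (-32.1, 24.7). ∠QBP = 130.6° gives BP at 52.8° from the x-axis; with |BP| = 19.6, P = (-20.2, 40.3). BP is perpendicular to PV, so PV runs at -37.2°; with |PV| = 18.7, V = (-5.31, 29.0). Then |NV| = |V − N| = 43.2.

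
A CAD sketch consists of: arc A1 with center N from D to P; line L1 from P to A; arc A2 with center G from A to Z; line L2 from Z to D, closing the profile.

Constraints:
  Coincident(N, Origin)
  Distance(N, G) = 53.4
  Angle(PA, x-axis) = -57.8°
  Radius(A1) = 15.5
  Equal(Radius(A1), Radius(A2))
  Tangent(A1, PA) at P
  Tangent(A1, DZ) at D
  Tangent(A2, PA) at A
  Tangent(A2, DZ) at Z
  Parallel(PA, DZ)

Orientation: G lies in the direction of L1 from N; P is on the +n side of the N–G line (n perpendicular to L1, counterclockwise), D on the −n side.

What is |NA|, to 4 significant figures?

55.60

The slot axis is L1's direction at -57.8°, so u = (cos -57.8°, sin -57.8°) = (0.5329, -0.8462) and n = (−sin -57.8°, cos -57.8°) = (0.8462, 0.5329). N is at the origin and G lies 53.4 along u from N, so G = 53.4·u = (28.46, -45.19). Tangency of A1 to both parallel lines with radius 15.5 puts P and D at N ± 15.5·n: P = (13.12, 8.260), D = (-13.12, -8.260). Equal radii place A and Z the same way about G: A = G + 15.5·n = (41.57, -36.93), Z = G − 15.5·n = (15.34, -53.45). Then |NA| = |A − N| = 55.60.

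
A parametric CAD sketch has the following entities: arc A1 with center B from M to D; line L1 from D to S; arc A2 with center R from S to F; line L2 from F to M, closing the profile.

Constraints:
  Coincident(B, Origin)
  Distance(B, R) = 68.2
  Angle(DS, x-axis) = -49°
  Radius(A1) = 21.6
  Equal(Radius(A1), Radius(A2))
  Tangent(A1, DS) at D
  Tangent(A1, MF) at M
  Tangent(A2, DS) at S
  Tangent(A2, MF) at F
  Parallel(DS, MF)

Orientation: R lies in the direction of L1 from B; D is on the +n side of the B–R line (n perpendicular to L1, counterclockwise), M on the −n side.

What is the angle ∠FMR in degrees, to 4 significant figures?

17.57°

The slot axis is L1's direction at -49.0°, so u = (cos -49.0°, sin -49.0°) = (0.6561, -0.7547) and n = (−sin -49.0°, cos -49.0°) = (0.7547, 0.6561). B is at the origin and R lies 68.2 along u from B, so R = 68.2·u = (44.74, -51.47). Tangency of A1 to both parallel lines with radius 21.6 puts D and M at B ± 21.6·n: D = (16.30, 14.17), M = (-16.30, -14.17). Equal radii place S and F the same way about R: S = R + 21.6·n = (61.04, -37.30), F = R − 21.6·n = (28.44, -65.64). Then cos ∠FMR = MF·MR / (|MF||MR|), giving 17.57°.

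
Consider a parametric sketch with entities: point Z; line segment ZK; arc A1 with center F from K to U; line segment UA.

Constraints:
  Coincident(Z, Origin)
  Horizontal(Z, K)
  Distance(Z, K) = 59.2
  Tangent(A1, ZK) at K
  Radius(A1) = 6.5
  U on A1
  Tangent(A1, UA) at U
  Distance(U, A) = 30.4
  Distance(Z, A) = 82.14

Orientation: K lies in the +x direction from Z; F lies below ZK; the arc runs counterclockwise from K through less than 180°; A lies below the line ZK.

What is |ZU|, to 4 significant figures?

55.52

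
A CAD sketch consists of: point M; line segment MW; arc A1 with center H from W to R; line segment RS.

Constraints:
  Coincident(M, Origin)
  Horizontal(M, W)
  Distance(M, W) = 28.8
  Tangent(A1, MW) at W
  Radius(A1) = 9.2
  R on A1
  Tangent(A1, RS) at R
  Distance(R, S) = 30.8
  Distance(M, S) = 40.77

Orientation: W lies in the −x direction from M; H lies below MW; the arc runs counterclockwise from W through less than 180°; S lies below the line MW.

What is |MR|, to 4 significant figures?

38.76

M is at the origin; M and W share the same y with |MW| = 28.8 and W on the −x side, so W = (-28.80, 0.000). Tangency of A1 to MW means the radius HW is perpendicular to MW, so H = W + (0, -9.2) = (-28.80, -9.200). Since HR ⟂ RS (tangency), |HS| = √(9.2² + 30.8²) = 32.14 regardless of where R sits on A1. So S lies on both circle(M, 40.77) and circle(H, 32.14); the below-MW intersection is S = (-14.63, -38.05). R is the foot of the tangent from S: R = (-35.55, -15.45).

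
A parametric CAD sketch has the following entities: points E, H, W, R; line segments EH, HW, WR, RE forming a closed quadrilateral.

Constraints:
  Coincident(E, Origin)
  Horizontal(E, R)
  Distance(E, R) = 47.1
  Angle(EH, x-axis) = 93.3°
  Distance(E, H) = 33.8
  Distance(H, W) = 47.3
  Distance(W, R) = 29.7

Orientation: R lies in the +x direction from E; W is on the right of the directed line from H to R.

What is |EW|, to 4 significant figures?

20.70

E is at the origin; E and R share the same y with |ER| = 47.1 and R in +x, so R = (47.1, 0). EH runs at 93.3° with |EH| = 33.8, so H = (-1.946, 33.74). W is determined by |HW| = 47.3 and |WR| = 29.7 together: it lies at the intersection of circle(H, 47.3) and circle(R, 29.7). With |HR| = 59.53, the foot of the radical line on HR is 41.15 from H and the perpendicular offset is √(47.3² − 41.15²) = 23.33. Taking the right-of-HR solution: W = (18.73, -8.797).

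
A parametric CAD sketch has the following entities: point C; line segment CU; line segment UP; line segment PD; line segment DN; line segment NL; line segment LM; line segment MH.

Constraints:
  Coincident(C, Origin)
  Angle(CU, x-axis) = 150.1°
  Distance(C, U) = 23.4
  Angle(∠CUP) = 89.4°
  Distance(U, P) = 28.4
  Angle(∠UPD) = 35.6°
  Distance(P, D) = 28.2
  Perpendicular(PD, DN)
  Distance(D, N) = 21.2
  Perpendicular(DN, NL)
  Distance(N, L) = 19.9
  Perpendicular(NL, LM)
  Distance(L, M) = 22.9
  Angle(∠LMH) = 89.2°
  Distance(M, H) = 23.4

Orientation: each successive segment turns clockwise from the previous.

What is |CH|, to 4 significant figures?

4.979

C is at the origin; CU runs at 150.1° with length 23.4, so U = (-20.29, 11.66). ∠CUP = 89.4° gives UP at 59.50° from the x-axis; with |UP| = 28.4, P = (-5.871, 36.13). ∠UPD = 35.6° gives PD at -84.90° from the x-axis; with |PD| = 28.2, D = (-3.364, 8.047). PD is perpendicular to DN, so DN runs at -174.9°; with |DN| = 21.2, N = (-24.48, 6.162). The perpendicularity gives NL at right angles to DN, so NL runs at 95.10°; with |NL| = 19.9, L = (-26.25, 25.98). NL is perpendicular to LM, so LM runs at 5.100°; with |LM| = 22.9, M = (-3.440, 28.02). ∠LMH = 89.2° gives MH at -85.70° from the x-axis; with |MH| = 23.4, H = (-1.686, 4.685). Then |CH| = |H − C| = 4.979.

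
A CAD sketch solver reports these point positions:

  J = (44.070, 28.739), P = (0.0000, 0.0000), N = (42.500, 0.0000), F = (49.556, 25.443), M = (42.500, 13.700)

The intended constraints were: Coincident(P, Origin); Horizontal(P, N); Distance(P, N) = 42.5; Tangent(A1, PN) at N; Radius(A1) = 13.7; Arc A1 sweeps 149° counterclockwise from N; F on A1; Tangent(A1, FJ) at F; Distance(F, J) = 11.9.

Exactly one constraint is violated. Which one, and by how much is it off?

Distance(F, J) = 11.9 — off by 5.50.

P = (0.00, 0.00) ✓; P.y = 0.00, N.y = 0.00 ✓; |PN| = 42.50 ✓; ∠(MN, NP) = 90.00° ✓; |MN| = 13.70 ✓; bearing(M→F) − bearing(M→N) = 149.0° ✓; |MF| = 13.70 ✓; ∠(MF, FJ) = 90.00° ✓; |FJ| = 6.400 ✗.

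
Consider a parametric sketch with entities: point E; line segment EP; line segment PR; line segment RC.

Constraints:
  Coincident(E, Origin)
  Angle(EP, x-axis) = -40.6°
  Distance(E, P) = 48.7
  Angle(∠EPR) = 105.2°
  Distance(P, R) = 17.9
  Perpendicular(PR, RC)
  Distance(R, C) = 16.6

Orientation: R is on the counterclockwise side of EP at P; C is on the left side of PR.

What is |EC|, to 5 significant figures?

43.180

E is at the origin; EP runs at -40.6° with length 48.7, so P = 48.7·(cos -40.6°, sin -40.6°) = (36.977, -31.693). ∠EPR = 105.2°, so PR runs at -40.6° + (180° − 105.2°) = 34.200° from the x-axis; with |PR| = 17.9, R = P + 17.9·(cos 34.200°, sin 34.200°) = (51.781, -21.631). The perpendicularity gives RC at right angles to PR; with |RC| = 16.6 on the left of PR, C = R + 16.6·(-0.56208, 0.82708) = (42.451, -7.9019). Then |EC| = |C − E| = 43.180.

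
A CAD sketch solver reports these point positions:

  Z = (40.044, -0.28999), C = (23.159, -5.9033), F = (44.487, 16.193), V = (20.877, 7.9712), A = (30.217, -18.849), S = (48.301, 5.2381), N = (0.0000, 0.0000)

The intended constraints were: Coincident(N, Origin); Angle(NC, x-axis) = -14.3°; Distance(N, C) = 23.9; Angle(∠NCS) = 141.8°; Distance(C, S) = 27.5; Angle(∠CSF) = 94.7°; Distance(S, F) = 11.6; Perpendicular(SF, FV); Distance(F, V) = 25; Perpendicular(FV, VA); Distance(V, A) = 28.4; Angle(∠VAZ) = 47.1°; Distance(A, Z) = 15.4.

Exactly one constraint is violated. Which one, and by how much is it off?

Distance(A, Z) = 15.4 — off by 5.60.

N = (0.00, 0.00) ✓; NC at -14.30° ✓; |NC| = 23.90 ✓; ∠NCS = 141.8° ✓; |CS| = 27.50 ✓; ∠CSF = 94.70° ✓; |SF| = 11.60 ✓; ∠(SF, FV) = 90.00° ✓; |FV| = 25.00 ✓; ∠(FV, VA) = 90.00° ✓; |VA| = 28.40 ✓; ∠VAZ = 47.10° ✓; |AZ| = 21.00 ✗.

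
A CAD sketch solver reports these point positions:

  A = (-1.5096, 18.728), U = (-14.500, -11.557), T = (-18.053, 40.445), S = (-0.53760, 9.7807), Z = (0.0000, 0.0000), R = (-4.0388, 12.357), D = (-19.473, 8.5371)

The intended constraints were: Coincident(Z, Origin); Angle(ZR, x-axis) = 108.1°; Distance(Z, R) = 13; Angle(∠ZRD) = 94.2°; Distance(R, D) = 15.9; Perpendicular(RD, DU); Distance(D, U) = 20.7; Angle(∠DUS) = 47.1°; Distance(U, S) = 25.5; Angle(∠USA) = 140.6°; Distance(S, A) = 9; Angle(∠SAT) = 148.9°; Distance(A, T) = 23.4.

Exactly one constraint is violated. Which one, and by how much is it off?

Distance(A, T) = 23.4 — off by 3.90.

Z = (0.00, 0.00) ✓; ZR at 108.1° ✓; |ZR| = 13.00 ✓; ∠ZRD = 94.20° ✓; |RD| = 15.90 ✓; ∠(RD, DU) = 90.00° ✓; |DU| = 20.70 ✓; ∠DUS = 47.10° ✓; |US| = 25.50 ✓; ∠USA = 140.6° ✓; |SA| = 9.000 ✓; ∠SAT = 148.9° ✓; |AT| = 27.30 ✗.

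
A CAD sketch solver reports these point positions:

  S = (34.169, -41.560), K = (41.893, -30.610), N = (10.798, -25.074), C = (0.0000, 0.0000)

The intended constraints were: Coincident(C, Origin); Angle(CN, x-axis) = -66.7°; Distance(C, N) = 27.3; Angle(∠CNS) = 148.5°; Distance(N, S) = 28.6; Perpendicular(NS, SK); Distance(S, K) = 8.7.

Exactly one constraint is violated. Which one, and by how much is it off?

Distance(S, K) = 8.7 — off by 4.70.

C = (0.00, 0.00) ✓; CN at -66.70° ✓; |CN| = 27.30 ✓; ∠CNS = 148.5° ✓; |NS| = 28.60 ✓; ∠(NS, SK) = 90.00° ✓; |SK| = 13.40 ✗.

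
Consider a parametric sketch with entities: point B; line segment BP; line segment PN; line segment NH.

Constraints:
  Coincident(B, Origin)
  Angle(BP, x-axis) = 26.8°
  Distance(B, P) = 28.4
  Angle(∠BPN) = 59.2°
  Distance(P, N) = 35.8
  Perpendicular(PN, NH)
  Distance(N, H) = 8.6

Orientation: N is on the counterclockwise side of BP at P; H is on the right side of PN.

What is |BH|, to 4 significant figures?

39.25

B is at the origin; BP runs at 26.8° with length 28.4, so P = 28.4·(cos 26.8°, sin 26.8°) = (25.35, 12.80). ∠BPN = 59.2°, so PN runs at 26.8° + (180° − 59.2°) = 147.6° from the x-axis; with |PN| = 35.8, N = P + 35.8·(cos 147.6°, sin 147.6°) = (-4.878, 31.99). PN ⟂ NH; with |NH| = 8.6 on the right of PN, H = N + 8.6·(0.5358, 0.8443) = (-0.2694, 39.25). Then |BH| = |H − B| = 39.25.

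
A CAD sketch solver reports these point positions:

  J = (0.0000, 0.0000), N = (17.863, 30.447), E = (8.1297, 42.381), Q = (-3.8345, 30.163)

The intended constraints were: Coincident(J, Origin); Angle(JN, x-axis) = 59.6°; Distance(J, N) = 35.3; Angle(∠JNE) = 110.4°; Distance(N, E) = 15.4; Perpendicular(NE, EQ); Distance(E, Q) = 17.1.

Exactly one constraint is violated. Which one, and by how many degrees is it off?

Perpendicular(NE, EQ) — off by 6.40°.

J = (0.00, 0.00) ✓; JN at 59.60° ✓; |JN| = 35.30 ✓; ∠JNE = 110.4° ✓; |NE| = 15.40 ✓; ∠(NE, EQ) = 96.40° ✗; |EQ| = 17.10 ✓.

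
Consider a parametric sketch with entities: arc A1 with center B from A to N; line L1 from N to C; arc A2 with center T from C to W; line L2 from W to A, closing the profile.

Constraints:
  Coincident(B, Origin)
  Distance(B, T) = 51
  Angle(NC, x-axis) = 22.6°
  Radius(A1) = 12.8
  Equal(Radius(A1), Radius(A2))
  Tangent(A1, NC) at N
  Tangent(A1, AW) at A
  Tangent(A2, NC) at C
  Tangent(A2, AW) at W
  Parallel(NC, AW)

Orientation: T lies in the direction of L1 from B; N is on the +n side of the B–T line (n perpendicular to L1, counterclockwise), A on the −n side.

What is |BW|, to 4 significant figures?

52.58

Tangency of A1 to both parallel lines with radius 12.8 puts N and A at B ± 12.8·n: N = (-4.919, 11.82), A = (4.919, -11.82). Equal radii place C and W the same way about T: C = T + 12.8·n = (42.16, 31.42), W = T − 12.8·n = (52.00, 7.782). Then |BW| = |W − B| = 52.58.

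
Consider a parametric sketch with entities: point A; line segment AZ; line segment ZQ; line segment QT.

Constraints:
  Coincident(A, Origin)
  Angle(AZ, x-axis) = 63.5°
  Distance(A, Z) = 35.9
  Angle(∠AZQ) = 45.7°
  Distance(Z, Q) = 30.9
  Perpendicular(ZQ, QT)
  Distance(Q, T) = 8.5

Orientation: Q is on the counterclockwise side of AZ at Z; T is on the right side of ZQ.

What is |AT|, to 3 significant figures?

34.7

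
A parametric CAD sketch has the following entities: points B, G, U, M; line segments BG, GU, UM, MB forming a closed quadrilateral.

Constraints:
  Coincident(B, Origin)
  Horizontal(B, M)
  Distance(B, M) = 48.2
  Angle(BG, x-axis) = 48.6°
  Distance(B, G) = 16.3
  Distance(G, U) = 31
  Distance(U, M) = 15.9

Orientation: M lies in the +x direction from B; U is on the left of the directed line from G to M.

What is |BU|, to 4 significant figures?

44.15

Checks: |GU| = 31.00 ✓; |UM| = 15.90 ✓.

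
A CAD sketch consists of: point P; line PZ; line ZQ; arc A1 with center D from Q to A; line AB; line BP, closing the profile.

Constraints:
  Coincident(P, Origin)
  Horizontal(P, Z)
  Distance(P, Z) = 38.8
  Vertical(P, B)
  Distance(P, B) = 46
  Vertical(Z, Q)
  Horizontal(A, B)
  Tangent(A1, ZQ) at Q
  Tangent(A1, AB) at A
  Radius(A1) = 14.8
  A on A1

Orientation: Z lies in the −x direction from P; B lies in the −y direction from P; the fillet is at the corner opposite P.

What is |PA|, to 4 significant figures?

51.88

P is at the origin; P and Z share the same y with |PZ| = 38.8 and Z on the −x side, so Z = (-38.80, 0.000). P and B share the same x with |PB| = 46.0 and B on the −y side, so B = (0.000, -46.00). The virtual corner opposite P is at (-38.80, -46.00). Tangency of A1 to ZQ means the radius DQ is perpendicular to ZQ and A1 meets AB tangentially, so DA is at right angles to AB, with radius 14.8, so the center D sits 14.8 in from both sides at D = (-24.00, -31.20). That places the tangent points at Q = (-38.80, -31.20) on ZQ and A = (-24.00, -46.00) on AB. Then |PA| = |A − P| = 51.88.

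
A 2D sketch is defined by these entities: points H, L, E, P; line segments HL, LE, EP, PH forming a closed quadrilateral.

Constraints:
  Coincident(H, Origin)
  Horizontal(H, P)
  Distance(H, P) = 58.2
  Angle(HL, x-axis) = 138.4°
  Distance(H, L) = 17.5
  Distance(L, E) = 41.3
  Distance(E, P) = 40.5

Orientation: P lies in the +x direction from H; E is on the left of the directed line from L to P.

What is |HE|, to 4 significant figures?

35.92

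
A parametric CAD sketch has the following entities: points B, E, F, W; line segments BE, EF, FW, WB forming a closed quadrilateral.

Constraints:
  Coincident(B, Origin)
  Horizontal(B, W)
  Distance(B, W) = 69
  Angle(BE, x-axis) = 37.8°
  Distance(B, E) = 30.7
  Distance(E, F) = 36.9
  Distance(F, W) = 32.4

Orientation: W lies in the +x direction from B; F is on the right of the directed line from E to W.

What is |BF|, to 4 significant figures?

42.60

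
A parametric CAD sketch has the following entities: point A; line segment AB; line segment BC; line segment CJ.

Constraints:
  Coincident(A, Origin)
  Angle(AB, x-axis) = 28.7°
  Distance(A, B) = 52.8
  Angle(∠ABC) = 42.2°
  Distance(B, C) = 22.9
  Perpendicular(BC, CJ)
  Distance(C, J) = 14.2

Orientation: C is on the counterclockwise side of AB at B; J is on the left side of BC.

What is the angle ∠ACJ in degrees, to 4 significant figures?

24.57°

A is at the origin; AB runs at 28.7° with length 52.8, so B = 52.8·(cos 28.7°, sin 28.7°) = (46.31, 25.36). ∠ABC = 42.2°, so BC runs at 28.7° + (180° − 42.2°) = 166.5° from the x-axis; with |BC| = 22.9, C = B + 22.9·(cos 166.5°, sin 166.5°) = (24.05, 30.70). The perpendicularity gives CJ at right angles to BC; with |CJ| = 14.2 on the left of BC, J = C + 14.2·(-0.2334, -0.9724) = (20.73, 16.89). Then cos ∠ACJ = CA·CJ / (|CA||CJ|), giving 24.57°.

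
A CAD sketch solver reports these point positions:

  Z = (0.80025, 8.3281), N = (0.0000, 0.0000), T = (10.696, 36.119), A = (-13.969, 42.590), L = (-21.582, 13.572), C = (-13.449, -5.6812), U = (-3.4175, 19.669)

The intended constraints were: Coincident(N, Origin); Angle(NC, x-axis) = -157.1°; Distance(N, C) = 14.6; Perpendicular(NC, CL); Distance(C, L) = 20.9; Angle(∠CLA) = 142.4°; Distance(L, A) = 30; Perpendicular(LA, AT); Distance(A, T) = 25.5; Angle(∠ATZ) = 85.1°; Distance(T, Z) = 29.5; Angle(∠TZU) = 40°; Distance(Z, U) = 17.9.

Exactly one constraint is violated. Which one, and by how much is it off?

Distance(Z, U) = 17.9 — off by 5.80.

N = (0.00, 0.00) ✓; NC at -157.1° ✓; |NC| = 14.60 ✓; ∠(NC, CL) = 90.00° ✓; |CL| = 20.90 ✓; ∠CLA = 142.4° ✓; |LA| = 30.00 ✓; ∠(LA, AT) = 90.00° ✓; |AT| = 25.50 ✓; ∠ATZ = 85.10° ✓; |TZ| = 29.50 ✓; ∠TZU = 40.00° ✓; |ZU| = 12.10 ✗.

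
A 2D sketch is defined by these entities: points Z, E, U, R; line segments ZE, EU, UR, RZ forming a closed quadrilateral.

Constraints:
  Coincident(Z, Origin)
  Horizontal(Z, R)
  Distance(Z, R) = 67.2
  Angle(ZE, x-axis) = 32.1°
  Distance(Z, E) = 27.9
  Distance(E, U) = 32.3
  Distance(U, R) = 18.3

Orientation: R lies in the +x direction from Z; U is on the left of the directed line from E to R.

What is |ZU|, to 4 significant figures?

57.76

Z is at the origin; Z and R share the same y with |ZR| = 67.2 and R in +x, so R = (67.2, 0). ZE runs at 32.1° with |ZE| = 27.9, so E = (23.63, 14.83). U is determined by |EU| = 32.3 and |UR| = 18.3 together: it lies at the intersection of circle(E, 32.3) and circle(R, 18.3). With |ER| = 46.02, the foot of the radical line on ER is 30.71 from E and the perpendicular offset is √(32.3² − 30.71²) = 10.02. Taking the left-of-ER solution: U = (55.93, 14.42).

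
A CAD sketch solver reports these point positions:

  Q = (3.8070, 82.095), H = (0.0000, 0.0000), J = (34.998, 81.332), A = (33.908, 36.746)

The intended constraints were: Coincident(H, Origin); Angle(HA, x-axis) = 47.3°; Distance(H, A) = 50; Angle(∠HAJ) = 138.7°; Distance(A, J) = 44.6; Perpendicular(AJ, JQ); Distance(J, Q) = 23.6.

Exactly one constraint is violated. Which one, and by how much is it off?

Distance(J, Q) = 23.6 — off by 7.60.

H = (0.00, 0.00) ✓; HA at 47.30° ✓; |HA| = 50.00 ✓; ∠HAJ = 138.7° ✓; |AJ| = 44.60 ✓; ∠(AJ, JQ) = 90.00° ✓; |JQ| = 31.20 ✗.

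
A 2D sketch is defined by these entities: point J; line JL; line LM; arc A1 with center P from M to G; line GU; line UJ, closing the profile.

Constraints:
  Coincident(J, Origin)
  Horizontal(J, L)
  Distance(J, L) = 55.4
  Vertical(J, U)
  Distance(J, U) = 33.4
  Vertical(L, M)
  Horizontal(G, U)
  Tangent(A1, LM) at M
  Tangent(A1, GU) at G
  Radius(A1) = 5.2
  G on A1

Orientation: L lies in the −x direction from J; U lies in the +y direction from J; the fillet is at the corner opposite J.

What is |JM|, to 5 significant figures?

62.164

J is at the origin; J and L share the same y with |JL| = 55.4 and L on the −x side, so L = (-55.400, 0.0000). J and U share the same x with |JU| = 33.4 and U on the +y side, so U = (0.0000, 33.400). The virtual corner opposite J is at (-55.400, 33.400). Since A1 is tangent to LM there, PM ⟂ LM and since A1 is tangent to GU there, PG ⟂ GU, with radius 5.2, so the center P sits 5.2 in from both sides at P = (-50.200, 28.200). That places the tangent points at M = (-55.400, 28.200) on LM and G = (-50.200, 33.400) on GU. Then |JM| = |M − J| = 62.164.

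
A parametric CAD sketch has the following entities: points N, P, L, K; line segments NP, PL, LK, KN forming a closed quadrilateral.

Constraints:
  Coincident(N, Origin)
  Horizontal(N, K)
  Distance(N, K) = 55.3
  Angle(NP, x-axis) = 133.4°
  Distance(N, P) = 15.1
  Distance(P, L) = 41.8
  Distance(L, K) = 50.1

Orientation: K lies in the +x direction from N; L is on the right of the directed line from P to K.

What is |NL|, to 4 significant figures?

27.18

Checks: |PL| = 41.80 ✓; |LK| = 50.10 ✓.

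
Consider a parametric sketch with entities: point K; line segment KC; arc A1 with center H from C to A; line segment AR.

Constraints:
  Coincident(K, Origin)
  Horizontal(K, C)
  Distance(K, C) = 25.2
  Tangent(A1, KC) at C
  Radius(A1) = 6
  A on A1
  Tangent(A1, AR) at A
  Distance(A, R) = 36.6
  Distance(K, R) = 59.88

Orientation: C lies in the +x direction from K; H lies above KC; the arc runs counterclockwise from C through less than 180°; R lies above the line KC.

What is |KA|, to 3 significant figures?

30.5

K is at the origin; KC is horizontal with |KC| = 25.2 and C on the +x side, so C = (25.2, 0.00). The tangent condition forces HC to be normal to KC, so H = C + (0, 6) = (25.2, 6.00). Since HA ⟂ AR (tangency), |HR| = √(6.0² + 36.6²) = 37.1 regardless of where A sits on A1. So R lies on both circle(K, 59.88) and circle(H, 37.1); the above-KC intersection is R = (49.0, 34.5). A is the foot of the tangent from R: A = (30.4, 2.95).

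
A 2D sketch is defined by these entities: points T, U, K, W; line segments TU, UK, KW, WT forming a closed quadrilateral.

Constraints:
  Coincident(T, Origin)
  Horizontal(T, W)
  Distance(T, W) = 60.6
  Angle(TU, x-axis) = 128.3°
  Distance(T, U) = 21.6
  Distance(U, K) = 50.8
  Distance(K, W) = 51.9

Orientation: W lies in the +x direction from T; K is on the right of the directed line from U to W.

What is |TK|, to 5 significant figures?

29.297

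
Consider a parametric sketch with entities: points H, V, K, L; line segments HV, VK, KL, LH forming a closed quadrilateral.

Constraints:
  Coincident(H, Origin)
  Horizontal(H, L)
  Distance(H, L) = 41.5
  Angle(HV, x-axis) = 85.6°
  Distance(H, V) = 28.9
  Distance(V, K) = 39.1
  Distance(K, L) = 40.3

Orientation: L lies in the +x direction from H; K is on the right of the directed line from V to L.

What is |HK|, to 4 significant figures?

10.59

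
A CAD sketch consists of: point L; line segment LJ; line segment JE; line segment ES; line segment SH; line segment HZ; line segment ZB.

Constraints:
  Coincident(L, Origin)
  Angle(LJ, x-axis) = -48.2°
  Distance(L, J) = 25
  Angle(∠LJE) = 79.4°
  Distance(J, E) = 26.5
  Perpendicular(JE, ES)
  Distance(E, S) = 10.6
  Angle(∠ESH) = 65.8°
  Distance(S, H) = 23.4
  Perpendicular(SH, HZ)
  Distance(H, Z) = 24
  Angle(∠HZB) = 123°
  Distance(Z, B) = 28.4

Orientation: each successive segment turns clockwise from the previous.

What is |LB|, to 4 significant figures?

62.92

L is at the origin; LJ runs at -48.2° with length 25.0, so J = (16.66, -18.64). ∠LJE = 79.4° gives JE at -148.8° from the x-axis; with |JE| = 26.5, E = (-6.004, -32.36). The perpendicularity gives ES at right angles to JE, so ES runs at 121.2°; with |ES| = 10.6, S = (-11.49, -23.30). ∠ESH = 65.8° gives SH at 7.000° from the x-axis; with |SH| = 23.4, H = (11.73, -20.45). SH ⟂ HZ, so HZ runs at -83.00°; with |HZ| = 24.0, Z = (14.66, -44.27). ∠HZB = 123.0° gives ZB at -140.0° from the x-axis; with |ZB| = 28.4, B = (-7.100, -62.52). Then |LB| = |B − L| = 62.92.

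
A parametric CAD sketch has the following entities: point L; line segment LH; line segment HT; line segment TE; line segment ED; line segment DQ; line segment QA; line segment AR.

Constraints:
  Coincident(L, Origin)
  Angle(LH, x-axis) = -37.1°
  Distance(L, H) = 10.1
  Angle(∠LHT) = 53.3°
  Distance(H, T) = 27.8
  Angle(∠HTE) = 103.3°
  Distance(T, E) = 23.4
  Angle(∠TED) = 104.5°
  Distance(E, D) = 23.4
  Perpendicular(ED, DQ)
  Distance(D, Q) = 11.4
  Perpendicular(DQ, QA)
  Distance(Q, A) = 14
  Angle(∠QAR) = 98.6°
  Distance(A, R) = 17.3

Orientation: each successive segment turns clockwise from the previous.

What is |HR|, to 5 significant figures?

43.010

The perpendicularity gives QA at right angles to DQ, so QA runs at -136.00°; with |QA| = 14.0, A = (-15.482, 4.8473). ∠QAR = 98.6° gives AR at 142.60° from the x-axis; with |AR| = 17.3, R = (-29.226, 15.355). Then |HR| = |R − H| = 43.010.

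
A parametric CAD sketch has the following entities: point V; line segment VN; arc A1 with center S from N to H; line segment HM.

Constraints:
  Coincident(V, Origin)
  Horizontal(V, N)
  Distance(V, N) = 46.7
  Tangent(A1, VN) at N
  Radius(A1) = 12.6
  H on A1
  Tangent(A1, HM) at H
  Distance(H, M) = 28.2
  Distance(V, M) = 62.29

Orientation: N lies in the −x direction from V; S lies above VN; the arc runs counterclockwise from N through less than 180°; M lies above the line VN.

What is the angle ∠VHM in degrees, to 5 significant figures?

136.24°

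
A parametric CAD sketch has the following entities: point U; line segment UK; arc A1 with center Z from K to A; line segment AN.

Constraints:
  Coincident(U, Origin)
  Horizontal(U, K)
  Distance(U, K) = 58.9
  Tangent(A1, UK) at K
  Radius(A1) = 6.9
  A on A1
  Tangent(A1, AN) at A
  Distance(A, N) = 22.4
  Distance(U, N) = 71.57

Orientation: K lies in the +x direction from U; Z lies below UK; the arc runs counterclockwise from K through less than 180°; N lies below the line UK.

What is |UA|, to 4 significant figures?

54.15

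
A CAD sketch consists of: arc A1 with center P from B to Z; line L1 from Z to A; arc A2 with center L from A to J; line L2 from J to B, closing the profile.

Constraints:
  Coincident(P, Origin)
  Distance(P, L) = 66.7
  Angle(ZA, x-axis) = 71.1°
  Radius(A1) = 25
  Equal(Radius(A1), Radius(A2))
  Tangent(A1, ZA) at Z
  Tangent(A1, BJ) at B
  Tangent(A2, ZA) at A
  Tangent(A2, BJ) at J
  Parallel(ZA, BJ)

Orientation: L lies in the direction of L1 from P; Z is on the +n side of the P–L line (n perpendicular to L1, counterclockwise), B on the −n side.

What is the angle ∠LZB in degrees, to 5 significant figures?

69.453°

P is at the origin and L lies 66.7 along u from P, so L = 66.7·u = (21.605, 63.104). Tangency of A1 to both parallel lines with radius 25.0 puts Z and B at P ± 25.0·n: Z = (-23.652, 8.0979), B = (23.652, -8.0979). Then cos ∠LZB = ZL·ZB / (|ZL||ZB|), giving 69.453°.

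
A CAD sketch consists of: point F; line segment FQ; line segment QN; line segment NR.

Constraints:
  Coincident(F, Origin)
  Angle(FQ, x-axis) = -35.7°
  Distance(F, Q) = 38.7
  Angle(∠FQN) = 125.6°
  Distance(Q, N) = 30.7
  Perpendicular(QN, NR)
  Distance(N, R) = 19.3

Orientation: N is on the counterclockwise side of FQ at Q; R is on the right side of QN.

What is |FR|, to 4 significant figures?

73.56

F is at the origin; FQ runs at -35.7° with length 38.7, so Q = 38.7·(cos -35.7°, sin -35.7°) = (31.43, -22.58). ∠FQN = 125.6°, so QN runs at -35.7° + (180° − 125.6°) = 18.70° from the x-axis; with |QN| = 30.7, N = Q + 30.7·(cos 18.70°, sin 18.70°) = (60.51, -12.74). QN is perpendicular to NR; with |NR| = 19.3 on the right of QN, R = N + 19.3·(0.3206, -0.9472) = (66.69, -31.02). Then |FR| = |R − F| = 73.56.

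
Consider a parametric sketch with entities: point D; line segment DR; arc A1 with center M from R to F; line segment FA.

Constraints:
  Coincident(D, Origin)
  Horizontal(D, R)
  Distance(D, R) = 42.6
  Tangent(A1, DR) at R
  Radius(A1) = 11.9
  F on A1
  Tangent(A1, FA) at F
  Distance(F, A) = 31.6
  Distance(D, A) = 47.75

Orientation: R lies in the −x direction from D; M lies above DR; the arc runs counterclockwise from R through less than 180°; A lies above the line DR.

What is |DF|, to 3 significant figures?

32.4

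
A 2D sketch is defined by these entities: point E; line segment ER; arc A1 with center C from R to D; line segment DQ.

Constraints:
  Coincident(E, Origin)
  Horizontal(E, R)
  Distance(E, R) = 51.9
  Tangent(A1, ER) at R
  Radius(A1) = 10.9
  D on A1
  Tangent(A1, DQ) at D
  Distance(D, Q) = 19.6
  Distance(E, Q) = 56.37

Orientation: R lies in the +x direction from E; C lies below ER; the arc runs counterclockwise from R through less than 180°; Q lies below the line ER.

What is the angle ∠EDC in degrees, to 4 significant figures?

148.0°

Checks: |ER| = 51.90 ✓; |CD| = 10.90 ✓; ∠(CD, DQ) = 90.00° ✓; |DQ| = 19.60 ✓; |EQ| = 56.37 ✓.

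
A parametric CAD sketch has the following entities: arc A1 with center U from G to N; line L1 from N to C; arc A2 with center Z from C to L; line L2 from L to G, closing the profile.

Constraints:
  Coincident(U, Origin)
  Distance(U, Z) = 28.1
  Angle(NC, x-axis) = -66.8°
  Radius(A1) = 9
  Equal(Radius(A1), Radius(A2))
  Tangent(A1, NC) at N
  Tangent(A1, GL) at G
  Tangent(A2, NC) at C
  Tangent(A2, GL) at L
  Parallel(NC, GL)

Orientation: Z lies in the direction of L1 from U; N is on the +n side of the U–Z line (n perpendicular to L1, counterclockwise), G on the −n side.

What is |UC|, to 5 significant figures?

29.506

The slot axis is L1's direction at -66.8°, so u = (cos -66.8°, sin -66.8°) = (0.39394, -0.91914) and n = (−sin -66.8°, cos -66.8°) = (0.91914, 0.39394). U is at the origin and Z lies 28.1 along u from U, so Z = 28.1·u = (11.070, -25.828). Tangency of A1 to both parallel lines with radius 9.0 puts N and G at U ± 9.0·n: N = (8.2722, 3.5455), G = (-8.2722, -3.5455). Equal radii place C and L the same way about Z: C = Z + 9.0·n = (19.342, -22.282), L = Z − 9.0·n = (2.7975, -29.373). Then |UC| = |C − U| = 29.506.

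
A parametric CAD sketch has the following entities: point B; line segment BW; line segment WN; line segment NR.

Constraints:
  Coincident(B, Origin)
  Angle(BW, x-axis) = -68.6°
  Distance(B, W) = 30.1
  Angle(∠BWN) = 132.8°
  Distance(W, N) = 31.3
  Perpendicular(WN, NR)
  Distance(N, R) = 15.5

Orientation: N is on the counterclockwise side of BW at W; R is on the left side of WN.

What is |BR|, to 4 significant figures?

52.17

B is at the origin; BW runs at -68.6° with length 30.1, so W = 30.1·(cos -68.6°, sin -68.6°) = (10.98, -28.02). ∠BWN = 132.8°, so WN runs at -68.6° + (180° − 132.8°) = -21.40° from the x-axis; with |WN| = 31.3, N = W + 31.3·(cos -21.40°, sin -21.40°) = (40.12, -39.45). The perpendicularity gives NR at right angles to WN; with |NR| = 15.5 on the left of WN, R = N + 15.5·(0.3649, 0.9311) = (45.78, -25.01). Then |BR| = |R − B| = 52.17.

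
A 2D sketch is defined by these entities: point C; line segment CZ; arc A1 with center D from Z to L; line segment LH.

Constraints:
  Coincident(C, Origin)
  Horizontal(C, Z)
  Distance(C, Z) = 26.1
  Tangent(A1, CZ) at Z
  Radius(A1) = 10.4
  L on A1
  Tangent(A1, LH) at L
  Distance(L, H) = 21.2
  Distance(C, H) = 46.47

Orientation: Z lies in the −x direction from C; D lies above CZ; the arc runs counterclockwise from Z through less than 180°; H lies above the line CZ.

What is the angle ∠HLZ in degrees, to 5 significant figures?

113.92°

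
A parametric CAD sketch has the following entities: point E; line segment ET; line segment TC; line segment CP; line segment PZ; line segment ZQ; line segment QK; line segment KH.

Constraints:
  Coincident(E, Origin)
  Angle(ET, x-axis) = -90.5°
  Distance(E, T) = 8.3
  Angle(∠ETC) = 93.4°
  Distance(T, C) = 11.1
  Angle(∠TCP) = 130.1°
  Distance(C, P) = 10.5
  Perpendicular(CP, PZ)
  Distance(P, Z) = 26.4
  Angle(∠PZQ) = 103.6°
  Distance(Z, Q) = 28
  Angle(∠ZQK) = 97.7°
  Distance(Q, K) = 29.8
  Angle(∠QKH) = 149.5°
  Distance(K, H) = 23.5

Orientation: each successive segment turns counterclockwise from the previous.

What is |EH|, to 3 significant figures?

39.4

E is at the origin; ET runs at -90.5° with length 8.3, so T = (-0.0724, -8.30). ∠ETC = 93.4° gives TC at -3.90° from the x-axis; with |TC| = 11.1, C = (11.0, -9.05). ∠TCP = 130.1° gives CP at 46.0° from the x-axis; with |CP| = 10.5, P = (18.3, -1.50). CP is perpendicular to PZ, so PZ runs at 136°; with |PZ| = 26.4, Z = (-0.695, 16.8). ∠PZQ = 103.6° gives ZQ at -148° from the x-axis; with |ZQ| = 28.0, Q = (-24.3, 1.83). ∠ZQK = 97.7° gives QK at -65.3° from the x-axis; with |QK| = 29.8, K = (-11.9, -25.2). ∠QKH = 149.5° gives KH at -34.8° from the x-axis; with |KH| = 23.5, H = (7.41, -38.7). Then |EH| = |H − E| = 39.4.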